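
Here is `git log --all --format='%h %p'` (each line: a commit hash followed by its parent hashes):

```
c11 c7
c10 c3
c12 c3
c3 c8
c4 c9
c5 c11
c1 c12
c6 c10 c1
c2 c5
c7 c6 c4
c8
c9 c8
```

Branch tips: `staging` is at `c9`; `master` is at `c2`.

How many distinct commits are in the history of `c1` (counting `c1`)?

4

Walking parent pointers from c1: reachable set = {c1, c12, c3, c8}.
That is 4 commits.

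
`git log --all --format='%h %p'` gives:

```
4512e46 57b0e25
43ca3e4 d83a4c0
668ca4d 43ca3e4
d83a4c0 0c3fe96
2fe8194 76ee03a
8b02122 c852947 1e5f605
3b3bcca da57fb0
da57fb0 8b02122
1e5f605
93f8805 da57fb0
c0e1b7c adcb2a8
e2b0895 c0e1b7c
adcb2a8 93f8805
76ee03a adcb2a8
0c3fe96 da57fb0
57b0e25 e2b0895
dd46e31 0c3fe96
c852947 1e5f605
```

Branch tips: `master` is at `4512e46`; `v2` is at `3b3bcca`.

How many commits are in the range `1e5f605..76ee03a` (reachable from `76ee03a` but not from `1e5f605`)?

Reachable from 76ee03a: {1e5f605, 76ee03a, 8b02122, 93f8805, adcb2a8, c852947, da57fb0}.
Reachable from 1e5f605: {1e5f605}.
In 76ee03a's history but not 1e5f605's: {76ee03a, 8b02122, 93f8805, adcb2a8, c852947, da57fb0} — 6 commits.

6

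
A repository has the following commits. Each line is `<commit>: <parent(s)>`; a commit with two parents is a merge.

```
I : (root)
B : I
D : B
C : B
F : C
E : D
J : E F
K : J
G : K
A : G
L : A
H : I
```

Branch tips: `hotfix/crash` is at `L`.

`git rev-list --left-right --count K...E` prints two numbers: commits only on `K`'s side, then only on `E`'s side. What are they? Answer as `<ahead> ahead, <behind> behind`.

4 ahead, 0 behind

Reachable from K: {B, C, D, E, F, I, J, K}.
Reachable from E: {B, D, E, I}.
Only in K's history (ahead): {C, F, J, K} — 4.
Only in E's history (behind): {} — 0.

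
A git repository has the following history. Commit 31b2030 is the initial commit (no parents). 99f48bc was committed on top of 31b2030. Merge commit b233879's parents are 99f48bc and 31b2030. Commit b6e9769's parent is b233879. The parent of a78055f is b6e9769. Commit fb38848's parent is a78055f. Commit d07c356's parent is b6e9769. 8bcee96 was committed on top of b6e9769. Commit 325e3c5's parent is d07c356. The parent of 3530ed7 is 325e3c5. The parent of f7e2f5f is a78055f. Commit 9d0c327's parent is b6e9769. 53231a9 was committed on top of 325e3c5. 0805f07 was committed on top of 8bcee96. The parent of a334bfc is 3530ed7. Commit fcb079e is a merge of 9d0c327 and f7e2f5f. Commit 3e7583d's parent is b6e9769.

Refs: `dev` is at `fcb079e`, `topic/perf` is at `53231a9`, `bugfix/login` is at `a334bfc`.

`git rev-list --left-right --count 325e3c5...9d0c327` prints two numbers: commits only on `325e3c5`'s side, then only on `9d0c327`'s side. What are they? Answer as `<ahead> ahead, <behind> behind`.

Reachable from 325e3c5: {31b2030, 325e3c5, 99f48bc, b233879, b6e9769, d07c356}.
Reachable from 9d0c327: {31b2030, 99f48bc, 9d0c327, b233879, b6e9769}.
Only in 325e3c5's history (ahead): {325e3c5, d07c356} — 2.
Only in 9d0c327's history (behind): {9d0c327} — 1.

2 ahead, 1 behind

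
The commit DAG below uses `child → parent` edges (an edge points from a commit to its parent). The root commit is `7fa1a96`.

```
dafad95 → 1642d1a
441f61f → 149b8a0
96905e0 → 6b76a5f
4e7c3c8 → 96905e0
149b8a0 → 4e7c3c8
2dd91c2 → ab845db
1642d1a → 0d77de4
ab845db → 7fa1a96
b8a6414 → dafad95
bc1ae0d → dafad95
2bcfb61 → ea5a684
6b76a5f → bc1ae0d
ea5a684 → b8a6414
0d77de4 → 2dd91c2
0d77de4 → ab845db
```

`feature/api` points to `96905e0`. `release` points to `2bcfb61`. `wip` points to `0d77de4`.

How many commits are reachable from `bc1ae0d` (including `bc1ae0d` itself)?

7

Walking parent pointers from bc1ae0d: reachable set = {0d77de4, 1642d1a, 2dd91c2, 7fa1a96, ab845db, bc1ae0d, dafad95}.
That is 7 commits.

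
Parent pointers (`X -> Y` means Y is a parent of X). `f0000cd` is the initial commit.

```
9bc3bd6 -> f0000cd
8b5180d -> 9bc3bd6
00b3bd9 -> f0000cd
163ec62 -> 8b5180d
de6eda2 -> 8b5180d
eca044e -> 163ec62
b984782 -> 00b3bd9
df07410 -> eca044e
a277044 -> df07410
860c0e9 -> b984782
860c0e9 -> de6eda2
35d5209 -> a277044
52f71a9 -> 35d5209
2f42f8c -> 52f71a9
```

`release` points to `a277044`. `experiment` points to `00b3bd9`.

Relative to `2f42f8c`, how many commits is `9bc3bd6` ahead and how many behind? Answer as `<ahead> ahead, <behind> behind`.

0 ahead, 8 behind

Reachable from 9bc3bd6: {9bc3bd6, f0000cd}.
Reachable from 2f42f8c: {163ec62, 2f42f8c, 35d5209, 52f71a9, 8b5180d, 9bc3bd6, a277044, df07410, eca044e, f0000cd}.
Only in 9bc3bd6's history (ahead): {} — 0.
Only in 2f42f8c's history (behind): {163ec62, 2f42f8c, 35d5209, 52f71a9, 8b5180d, a277044, df07410, eca044e} — 8.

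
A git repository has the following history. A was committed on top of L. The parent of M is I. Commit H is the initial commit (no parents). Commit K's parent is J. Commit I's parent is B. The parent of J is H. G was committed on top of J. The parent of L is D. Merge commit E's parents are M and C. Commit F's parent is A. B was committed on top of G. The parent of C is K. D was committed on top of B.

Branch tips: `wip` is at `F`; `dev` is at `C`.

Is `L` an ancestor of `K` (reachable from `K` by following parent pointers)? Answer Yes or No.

No

Ancestors of K: {H, J, K}.
L is not in that set, so it is not an ancestor of K.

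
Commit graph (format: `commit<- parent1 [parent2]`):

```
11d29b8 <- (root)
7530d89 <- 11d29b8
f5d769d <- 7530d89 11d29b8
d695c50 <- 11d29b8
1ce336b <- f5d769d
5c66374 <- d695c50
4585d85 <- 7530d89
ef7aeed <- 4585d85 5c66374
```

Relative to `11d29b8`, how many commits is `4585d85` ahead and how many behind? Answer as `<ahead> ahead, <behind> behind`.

Reachable from 4585d85: {11d29b8, 4585d85, 7530d89}.
Reachable from 11d29b8: {11d29b8}.
Only in 4585d85's history (ahead): {4585d85, 7530d89} — 2.
Only in 11d29b8's history (behind): {} — 0.

2 ahead, 0 behind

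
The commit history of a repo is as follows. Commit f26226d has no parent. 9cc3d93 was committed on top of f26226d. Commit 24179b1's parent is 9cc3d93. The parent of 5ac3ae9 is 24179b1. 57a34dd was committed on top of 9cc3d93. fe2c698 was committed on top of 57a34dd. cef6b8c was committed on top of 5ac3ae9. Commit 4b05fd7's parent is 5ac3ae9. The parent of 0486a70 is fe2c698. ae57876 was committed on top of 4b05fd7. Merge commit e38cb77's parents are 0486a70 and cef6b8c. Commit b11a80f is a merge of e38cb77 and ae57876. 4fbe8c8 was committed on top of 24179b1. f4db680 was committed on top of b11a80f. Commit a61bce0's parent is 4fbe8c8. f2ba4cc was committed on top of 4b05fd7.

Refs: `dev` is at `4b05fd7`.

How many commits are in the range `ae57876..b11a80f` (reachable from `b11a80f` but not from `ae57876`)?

6

Reachable from b11a80f: {0486a70, 24179b1, 4b05fd7, 57a34dd, 5ac3ae9, 9cc3d93, ae57876, b11a80f, cef6b8c, e38cb77, f26226d, fe2c698}.
Reachable from ae57876: {24179b1, 4b05fd7, 5ac3ae9, 9cc3d93, ae57876, f26226d}.
In b11a80f's history but not ae57876's: {0486a70, 57a34dd, b11a80f, cef6b8c, e38cb77, fe2c698} — 6 commits.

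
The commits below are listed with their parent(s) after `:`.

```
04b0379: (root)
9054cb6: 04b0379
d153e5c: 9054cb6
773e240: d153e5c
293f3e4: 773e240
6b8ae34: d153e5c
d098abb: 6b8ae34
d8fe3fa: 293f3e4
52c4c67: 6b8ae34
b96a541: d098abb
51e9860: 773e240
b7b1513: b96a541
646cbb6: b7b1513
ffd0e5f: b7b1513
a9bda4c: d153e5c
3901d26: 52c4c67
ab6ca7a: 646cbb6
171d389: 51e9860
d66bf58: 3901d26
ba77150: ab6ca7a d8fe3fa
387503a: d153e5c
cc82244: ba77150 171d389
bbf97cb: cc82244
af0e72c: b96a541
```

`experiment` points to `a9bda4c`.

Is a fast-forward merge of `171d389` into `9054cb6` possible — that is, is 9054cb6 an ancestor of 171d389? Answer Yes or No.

Yes

A fast-forward from 9054cb6 to 171d389 is possible iff 9054cb6 is an ancestor of 171d389.
Ancestors of 171d389: {04b0379, 171d389, 51e9860, 773e240, 9054cb6, d153e5c}.
9054cb6 is among them, so fast-forward is possible.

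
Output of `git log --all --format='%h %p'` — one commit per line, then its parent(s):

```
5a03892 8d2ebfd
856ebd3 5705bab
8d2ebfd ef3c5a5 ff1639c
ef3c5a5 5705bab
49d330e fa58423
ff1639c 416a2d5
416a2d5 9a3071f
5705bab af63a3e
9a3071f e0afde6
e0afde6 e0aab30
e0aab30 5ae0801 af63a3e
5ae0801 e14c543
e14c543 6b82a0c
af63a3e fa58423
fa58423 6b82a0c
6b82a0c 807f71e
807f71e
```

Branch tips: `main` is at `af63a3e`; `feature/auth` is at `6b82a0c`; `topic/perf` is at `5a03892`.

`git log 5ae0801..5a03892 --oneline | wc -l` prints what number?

11

Reachable from 5a03892: {416a2d5, 5705bab, 5a03892, 5ae0801, 6b82a0c, 807f71e, 8d2ebfd, 9a3071f, af63a3e, e0aab30, e0afde6, e14c543, ef3c5a5, fa58423, ff1639c}.
Reachable from 5ae0801: {5ae0801, 6b82a0c, 807f71e, e14c543}.
In 5a03892's history but not 5ae0801's: {416a2d5, 5705bab, 5a03892, 8d2ebfd, 9a3071f, af63a3e, e0aab30, e0afde6, ef3c5a5, fa58423, ff1639c} — 11 commits.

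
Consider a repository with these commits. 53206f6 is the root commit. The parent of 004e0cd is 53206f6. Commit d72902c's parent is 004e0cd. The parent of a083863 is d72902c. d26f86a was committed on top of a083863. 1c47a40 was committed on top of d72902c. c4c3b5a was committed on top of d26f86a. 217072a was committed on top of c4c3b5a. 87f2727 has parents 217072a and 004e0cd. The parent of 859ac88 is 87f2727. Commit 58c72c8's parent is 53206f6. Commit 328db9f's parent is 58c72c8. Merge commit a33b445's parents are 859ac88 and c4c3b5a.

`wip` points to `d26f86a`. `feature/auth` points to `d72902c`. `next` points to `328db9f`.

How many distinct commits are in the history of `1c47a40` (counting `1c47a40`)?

Walking parent pointers from 1c47a40: reachable set = {004e0cd, 1c47a40, 53206f6, d72902c}.
That is 4 commits.

4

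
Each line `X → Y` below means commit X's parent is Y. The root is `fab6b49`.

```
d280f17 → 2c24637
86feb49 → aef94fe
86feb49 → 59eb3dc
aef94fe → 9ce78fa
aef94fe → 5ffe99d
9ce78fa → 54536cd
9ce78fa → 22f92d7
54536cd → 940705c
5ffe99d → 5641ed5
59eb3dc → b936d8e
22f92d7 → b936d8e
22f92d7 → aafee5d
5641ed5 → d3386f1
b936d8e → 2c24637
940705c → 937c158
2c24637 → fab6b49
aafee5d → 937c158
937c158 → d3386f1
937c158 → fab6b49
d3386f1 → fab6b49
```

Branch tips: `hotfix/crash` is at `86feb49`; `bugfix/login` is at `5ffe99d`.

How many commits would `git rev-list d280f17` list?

Walking parent pointers from d280f17: reachable set = {2c24637, d280f17, fab6b49}.
That is 3 commits.

3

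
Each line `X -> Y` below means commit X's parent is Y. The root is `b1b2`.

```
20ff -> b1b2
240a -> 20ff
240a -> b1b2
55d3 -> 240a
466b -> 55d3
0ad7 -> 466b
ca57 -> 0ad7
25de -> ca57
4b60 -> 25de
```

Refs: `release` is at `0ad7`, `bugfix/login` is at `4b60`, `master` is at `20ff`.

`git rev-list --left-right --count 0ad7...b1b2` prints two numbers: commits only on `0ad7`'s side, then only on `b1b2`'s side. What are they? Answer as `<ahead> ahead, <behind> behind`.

Reachable from 0ad7: {0ad7, 20ff, 240a, 466b, 55d3, b1b2}.
Reachable from b1b2: {b1b2}.
Only in 0ad7's history (ahead): {0ad7, 20ff, 240a, 466b, 55d3} — 5.
Only in b1b2's history (behind): {} — 0.

5 ahead, 0 behind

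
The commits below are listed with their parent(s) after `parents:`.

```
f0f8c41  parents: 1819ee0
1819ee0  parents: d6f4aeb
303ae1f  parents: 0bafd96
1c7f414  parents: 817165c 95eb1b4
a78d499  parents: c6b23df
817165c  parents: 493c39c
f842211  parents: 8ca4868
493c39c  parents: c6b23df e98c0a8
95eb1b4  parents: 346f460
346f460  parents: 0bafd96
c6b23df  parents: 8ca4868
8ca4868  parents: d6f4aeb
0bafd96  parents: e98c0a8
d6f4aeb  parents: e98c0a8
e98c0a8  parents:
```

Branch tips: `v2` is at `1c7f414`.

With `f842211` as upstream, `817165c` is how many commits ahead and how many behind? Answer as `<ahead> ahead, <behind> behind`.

Reachable from 817165c: {493c39c, 817165c, 8ca4868, c6b23df, d6f4aeb, e98c0a8}.
Reachable from f842211: {8ca4868, d6f4aeb, e98c0a8, f842211}.
Only in 817165c's history (ahead): {493c39c, 817165c, c6b23df} — 3.
Only in f842211's history (behind): {f842211} — 1.

3 ahead, 1 behind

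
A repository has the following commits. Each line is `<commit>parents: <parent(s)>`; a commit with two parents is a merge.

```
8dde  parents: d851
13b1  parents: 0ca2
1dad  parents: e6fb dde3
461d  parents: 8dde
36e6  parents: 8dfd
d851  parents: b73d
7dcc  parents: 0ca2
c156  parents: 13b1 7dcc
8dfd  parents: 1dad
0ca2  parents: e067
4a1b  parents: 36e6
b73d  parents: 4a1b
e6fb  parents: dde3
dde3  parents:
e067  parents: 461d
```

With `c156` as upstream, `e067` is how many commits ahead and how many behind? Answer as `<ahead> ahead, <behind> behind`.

0 ahead, 4 behind

Reachable from e067: {1dad, 36e6, 461d, 4a1b, 8dde, 8dfd, b73d, d851, dde3, e067, e6fb}.
Reachable from c156: {0ca2, 13b1, 1dad, 36e6, 461d, 4a1b, 7dcc, 8dde, 8dfd, b73d, c156, d851, dde3, e067, e6fb}.
Only in e067's history (ahead): {} — 0.
Only in c156's history (behind): {0ca2, 13b1, 7dcc, c156} — 4.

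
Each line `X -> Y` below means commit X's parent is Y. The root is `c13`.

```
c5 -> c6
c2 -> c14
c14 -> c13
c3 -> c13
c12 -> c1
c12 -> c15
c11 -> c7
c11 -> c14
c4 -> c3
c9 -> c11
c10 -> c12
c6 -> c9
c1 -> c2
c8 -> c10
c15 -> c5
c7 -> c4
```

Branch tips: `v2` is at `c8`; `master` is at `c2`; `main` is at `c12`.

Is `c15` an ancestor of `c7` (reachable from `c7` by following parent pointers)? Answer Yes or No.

Ancestors of c7: {c13, c3, c4, c7}.
c15 is not in that set, so it is not an ancestor of c7.

No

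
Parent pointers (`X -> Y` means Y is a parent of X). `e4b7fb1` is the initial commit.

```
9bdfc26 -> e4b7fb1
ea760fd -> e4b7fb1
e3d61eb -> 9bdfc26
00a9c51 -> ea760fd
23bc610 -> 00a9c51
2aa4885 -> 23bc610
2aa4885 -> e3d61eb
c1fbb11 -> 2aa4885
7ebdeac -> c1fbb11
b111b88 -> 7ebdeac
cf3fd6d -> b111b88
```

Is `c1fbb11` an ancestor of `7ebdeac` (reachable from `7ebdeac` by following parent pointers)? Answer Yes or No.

Yes

Ancestors of 7ebdeac (commits reachable by following parents): {00a9c51, 23bc610, 2aa4885, 7ebdeac, 9bdfc26, c1fbb11, e3d61eb, e4b7fb1, ea760fd}.
c1fbb11 is in that set, so it is an ancestor of 7ebdeac.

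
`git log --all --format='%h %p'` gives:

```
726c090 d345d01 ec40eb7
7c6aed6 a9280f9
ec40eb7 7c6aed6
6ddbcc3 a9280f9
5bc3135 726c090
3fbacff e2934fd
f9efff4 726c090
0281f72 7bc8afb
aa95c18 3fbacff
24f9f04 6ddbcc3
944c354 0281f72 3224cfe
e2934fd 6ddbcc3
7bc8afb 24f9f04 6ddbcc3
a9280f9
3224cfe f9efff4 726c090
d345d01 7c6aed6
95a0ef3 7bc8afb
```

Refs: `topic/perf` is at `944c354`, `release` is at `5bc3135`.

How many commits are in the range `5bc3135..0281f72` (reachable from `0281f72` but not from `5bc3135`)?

Reachable from 0281f72: {0281f72, 24f9f04, 6ddbcc3, 7bc8afb, a9280f9}.
Reachable from 5bc3135: {5bc3135, 726c090, 7c6aed6, a9280f9, d345d01, ec40eb7}.
In 0281f72's history but not 5bc3135's: {0281f72, 24f9f04, 6ddbcc3, 7bc8afb} — 4 commits.

4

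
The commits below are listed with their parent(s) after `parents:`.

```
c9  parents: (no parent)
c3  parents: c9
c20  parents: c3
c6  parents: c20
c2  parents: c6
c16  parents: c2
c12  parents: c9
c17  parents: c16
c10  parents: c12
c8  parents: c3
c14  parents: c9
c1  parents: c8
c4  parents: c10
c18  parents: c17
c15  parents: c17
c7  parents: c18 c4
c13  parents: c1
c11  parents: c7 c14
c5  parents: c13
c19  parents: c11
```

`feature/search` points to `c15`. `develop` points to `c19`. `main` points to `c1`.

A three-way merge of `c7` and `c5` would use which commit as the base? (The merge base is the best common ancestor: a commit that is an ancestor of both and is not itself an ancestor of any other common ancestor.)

Ancestors of c7: {c10, c12, c16, c17, c18, c2, c20, c3, c4, c6, c7, c9}.
Ancestors of c5: {c1, c13, c3, c5, c8, c9}.
Common ancestors: {c3, c9}.
Among these, c3 is not an ancestor of any other common ancestor — it is the merge base.

c3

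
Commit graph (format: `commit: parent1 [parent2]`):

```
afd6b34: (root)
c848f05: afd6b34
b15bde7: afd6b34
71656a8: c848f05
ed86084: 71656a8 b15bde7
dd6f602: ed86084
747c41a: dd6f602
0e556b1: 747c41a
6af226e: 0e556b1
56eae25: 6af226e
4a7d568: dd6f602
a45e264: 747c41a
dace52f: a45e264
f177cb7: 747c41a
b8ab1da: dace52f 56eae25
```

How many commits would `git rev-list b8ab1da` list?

Walking parent pointers from b8ab1da: reachable set = {0e556b1, 56eae25, 6af226e, 71656a8, 747c41a, a45e264, afd6b34, b15bde7, b8ab1da, c848f05, dace52f, dd6f602, ed86084}.
That is 13 commits.

13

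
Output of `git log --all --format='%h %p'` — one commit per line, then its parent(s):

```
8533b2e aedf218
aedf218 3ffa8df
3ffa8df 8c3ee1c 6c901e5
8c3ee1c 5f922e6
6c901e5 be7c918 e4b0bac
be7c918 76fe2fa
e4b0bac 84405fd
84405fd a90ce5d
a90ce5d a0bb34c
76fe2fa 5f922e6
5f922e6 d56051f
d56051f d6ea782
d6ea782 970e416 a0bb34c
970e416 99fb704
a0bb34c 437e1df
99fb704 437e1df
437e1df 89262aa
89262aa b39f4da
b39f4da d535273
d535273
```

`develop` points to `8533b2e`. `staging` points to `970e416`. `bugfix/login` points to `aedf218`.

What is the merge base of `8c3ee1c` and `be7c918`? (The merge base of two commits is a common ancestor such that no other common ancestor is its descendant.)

5f922e6

Ancestors of 8c3ee1c: {437e1df, 5f922e6, 89262aa, 8c3ee1c, 970e416, 99fb704, a0bb34c, b39f4da, d535273, d56051f, d6ea782}.
Ancestors of be7c918: {437e1df, 5f922e6, 76fe2fa, 89262aa, 970e416, 99fb704, a0bb34c, b39f4da, be7c918, d535273, d56051f, d6ea782}.
Common ancestors: {437e1df, 5f922e6, 89262aa, 970e416, 99fb704, a0bb34c, b39f4da, d535273, d56051f, d6ea782}.
Among these, 5f922e6 is not an ancestor of any other common ancestor — it is the merge base.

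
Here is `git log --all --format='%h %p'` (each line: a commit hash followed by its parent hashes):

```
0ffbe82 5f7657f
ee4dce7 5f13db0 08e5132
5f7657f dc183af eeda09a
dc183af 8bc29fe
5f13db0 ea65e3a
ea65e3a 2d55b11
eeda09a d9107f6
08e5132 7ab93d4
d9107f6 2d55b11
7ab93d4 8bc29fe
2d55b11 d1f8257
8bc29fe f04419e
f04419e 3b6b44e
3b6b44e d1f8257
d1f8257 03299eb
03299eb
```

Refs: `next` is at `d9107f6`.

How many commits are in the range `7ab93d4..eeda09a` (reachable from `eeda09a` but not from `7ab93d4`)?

Reachable from eeda09a: {03299eb, 2d55b11, d1f8257, d9107f6, eeda09a}.
Reachable from 7ab93d4: {03299eb, 3b6b44e, 7ab93d4, 8bc29fe, d1f8257, f04419e}.
In eeda09a's history but not 7ab93d4's: {2d55b11, d9107f6, eeda09a} — 3 commits.

3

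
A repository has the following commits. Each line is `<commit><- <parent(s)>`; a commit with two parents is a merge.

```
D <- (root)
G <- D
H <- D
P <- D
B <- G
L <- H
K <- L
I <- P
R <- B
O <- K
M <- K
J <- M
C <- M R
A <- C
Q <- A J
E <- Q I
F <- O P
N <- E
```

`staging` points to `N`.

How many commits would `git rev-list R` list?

Walking parent pointers from R: reachable set = {B, D, G, R}.
That is 4 commits.

4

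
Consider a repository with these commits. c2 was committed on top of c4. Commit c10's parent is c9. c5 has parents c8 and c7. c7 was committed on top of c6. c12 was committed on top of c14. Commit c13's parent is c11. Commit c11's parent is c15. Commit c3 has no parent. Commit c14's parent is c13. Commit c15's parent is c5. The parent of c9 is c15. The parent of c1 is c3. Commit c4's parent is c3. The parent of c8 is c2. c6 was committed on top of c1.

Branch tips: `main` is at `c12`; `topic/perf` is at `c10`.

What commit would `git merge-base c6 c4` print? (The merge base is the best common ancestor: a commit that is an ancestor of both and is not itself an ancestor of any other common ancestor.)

Ancestors of c6: {c1, c3, c6}.
Ancestors of c4: {c3, c4}.
Common ancestors: {c3}.
The only common ancestor is c3, so it is the merge base.

c3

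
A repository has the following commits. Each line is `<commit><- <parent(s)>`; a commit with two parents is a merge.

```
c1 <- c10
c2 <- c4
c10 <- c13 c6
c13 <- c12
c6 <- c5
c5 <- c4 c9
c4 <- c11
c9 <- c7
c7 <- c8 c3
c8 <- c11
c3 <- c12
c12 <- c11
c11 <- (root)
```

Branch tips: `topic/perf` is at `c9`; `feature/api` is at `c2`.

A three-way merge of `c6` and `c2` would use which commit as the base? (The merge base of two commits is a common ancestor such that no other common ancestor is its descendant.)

c4

Ancestors of c6: {c11, c12, c3, c4, c5, c6, c7, c8, c9}.
Ancestors of c2: {c11, c2, c4}.
Common ancestors: {c11, c4}.
Among these, c4 is not an ancestor of any other common ancestor — it is the merge base.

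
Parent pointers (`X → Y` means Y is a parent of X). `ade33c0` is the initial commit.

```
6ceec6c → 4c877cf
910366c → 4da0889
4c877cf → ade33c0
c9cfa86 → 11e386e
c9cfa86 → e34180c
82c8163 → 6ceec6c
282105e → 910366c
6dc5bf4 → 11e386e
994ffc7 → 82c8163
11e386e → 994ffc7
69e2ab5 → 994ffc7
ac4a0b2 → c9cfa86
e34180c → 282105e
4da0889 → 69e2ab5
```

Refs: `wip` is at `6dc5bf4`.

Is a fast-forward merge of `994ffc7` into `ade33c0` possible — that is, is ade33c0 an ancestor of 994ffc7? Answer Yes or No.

A fast-forward from ade33c0 to 994ffc7 is possible iff ade33c0 is an ancestor of 994ffc7.
Ancestors of 994ffc7: {4c877cf, 6ceec6c, 82c8163, 994ffc7, ade33c0}.
ade33c0 is among them, so fast-forward is possible.

Yes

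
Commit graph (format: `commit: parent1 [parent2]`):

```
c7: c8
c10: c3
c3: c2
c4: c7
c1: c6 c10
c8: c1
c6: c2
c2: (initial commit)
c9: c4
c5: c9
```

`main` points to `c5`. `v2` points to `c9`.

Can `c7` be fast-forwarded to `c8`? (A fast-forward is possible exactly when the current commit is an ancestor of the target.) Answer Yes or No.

No

A fast-forward from c7 to c8 is possible iff c7 is an ancestor of c8.
Ancestors of c8: {c1, c10, c2, c3, c6, c8}.
c7 is not among them, so fast-forward is not possible.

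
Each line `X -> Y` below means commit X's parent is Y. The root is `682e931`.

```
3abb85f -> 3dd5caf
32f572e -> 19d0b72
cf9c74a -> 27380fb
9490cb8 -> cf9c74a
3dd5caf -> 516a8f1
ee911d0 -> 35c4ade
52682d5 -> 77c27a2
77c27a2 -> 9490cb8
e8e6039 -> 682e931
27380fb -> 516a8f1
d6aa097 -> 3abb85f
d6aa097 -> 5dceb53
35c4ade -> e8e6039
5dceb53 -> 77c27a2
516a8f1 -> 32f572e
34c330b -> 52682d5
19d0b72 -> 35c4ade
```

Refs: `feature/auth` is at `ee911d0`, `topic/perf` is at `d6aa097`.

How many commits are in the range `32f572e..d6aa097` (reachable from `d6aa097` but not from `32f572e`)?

Reachable from d6aa097: {19d0b72, 27380fb, 32f572e, 35c4ade, 3abb85f, 3dd5caf, 516a8f1, 5dceb53, 682e931, 77c27a2, 9490cb8, cf9c74a, d6aa097, e8e6039}.
Reachable from 32f572e: {19d0b72, 32f572e, 35c4ade, 682e931, e8e6039}.
In d6aa097's history but not 32f572e's: {27380fb, 3abb85f, 3dd5caf, 516a8f1, 5dceb53, 77c27a2, 9490cb8, cf9c74a, d6aa097} — 9 commits.

9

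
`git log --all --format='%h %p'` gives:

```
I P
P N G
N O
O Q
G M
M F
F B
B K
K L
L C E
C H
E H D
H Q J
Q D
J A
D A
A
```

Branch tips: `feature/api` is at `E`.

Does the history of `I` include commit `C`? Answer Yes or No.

Ancestors of I (commits reachable by following parents): {A, B, C, D, E, F, G, H, I, J, K, L, M, N, O, P, Q}.
C is in that set, so it is an ancestor of I.

Yes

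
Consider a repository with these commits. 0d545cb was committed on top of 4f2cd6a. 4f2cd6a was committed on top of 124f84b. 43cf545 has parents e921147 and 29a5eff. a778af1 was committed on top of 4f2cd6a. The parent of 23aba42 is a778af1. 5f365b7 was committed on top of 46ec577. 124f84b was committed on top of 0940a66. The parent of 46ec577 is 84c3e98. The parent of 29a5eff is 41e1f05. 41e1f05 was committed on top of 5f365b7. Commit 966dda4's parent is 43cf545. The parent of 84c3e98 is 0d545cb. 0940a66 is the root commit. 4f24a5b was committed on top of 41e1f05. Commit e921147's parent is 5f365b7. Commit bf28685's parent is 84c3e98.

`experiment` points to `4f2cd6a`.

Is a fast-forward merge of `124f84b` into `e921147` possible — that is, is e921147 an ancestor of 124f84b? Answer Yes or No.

No

A fast-forward from e921147 to 124f84b is possible iff e921147 is an ancestor of 124f84b.
Ancestors of 124f84b: {0940a66, 124f84b}.
e921147 is not among them, so fast-forward is not possible.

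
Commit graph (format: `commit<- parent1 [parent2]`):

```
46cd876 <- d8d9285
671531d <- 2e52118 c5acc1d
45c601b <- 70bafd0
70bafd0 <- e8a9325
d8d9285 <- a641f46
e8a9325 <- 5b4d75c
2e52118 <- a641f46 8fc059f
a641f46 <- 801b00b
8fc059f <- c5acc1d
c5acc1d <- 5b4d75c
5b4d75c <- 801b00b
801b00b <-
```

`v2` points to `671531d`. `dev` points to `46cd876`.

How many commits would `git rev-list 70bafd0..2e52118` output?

4

Reachable from 2e52118: {2e52118, 5b4d75c, 801b00b, 8fc059f, a641f46, c5acc1d}.
Reachable from 70bafd0: {5b4d75c, 70bafd0, 801b00b, e8a9325}.
In 2e52118's history but not 70bafd0's: {2e52118, 8fc059f, a641f46, c5acc1d} — 4 commits.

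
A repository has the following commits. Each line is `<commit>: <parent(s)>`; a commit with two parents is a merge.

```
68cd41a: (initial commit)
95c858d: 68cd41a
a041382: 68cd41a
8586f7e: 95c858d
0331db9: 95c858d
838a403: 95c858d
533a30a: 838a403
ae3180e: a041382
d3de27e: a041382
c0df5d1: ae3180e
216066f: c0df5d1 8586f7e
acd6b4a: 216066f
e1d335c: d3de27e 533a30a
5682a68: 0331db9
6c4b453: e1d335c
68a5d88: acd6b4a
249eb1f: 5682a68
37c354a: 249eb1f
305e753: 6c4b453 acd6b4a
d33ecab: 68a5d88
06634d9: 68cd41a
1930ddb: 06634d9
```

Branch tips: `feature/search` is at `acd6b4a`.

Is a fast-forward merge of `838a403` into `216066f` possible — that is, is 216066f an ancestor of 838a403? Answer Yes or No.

No

A fast-forward from 216066f to 838a403 is possible iff 216066f is an ancestor of 838a403.
Ancestors of 838a403: {68cd41a, 838a403, 95c858d}.
216066f is not among them, so fast-forward is not possible.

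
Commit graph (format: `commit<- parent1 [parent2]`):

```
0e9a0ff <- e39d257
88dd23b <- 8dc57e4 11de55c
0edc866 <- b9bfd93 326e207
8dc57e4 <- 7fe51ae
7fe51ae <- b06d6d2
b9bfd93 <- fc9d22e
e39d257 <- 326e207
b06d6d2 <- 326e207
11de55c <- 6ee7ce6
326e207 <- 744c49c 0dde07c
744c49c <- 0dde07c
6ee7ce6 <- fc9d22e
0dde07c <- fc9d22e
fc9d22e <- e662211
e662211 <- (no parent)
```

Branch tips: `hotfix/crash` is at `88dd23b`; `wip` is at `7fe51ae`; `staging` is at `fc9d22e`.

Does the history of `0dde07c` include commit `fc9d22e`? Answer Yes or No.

Ancestors of 0dde07c (commits reachable by following parents): {0dde07c, e662211, fc9d22e}.
fc9d22e is in that set, so it is an ancestor of 0dde07c.

Yes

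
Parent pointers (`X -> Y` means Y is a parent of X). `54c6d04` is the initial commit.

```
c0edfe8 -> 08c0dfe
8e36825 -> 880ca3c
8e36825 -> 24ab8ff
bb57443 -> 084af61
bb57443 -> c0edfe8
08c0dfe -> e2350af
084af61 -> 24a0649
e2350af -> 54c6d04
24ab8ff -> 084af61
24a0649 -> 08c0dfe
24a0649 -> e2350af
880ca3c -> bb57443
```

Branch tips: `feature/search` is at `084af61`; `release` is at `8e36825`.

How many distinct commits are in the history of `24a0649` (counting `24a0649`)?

Walking parent pointers from 24a0649: reachable set = {08c0dfe, 24a0649, 54c6d04, e2350af}.
That is 4 commits.

4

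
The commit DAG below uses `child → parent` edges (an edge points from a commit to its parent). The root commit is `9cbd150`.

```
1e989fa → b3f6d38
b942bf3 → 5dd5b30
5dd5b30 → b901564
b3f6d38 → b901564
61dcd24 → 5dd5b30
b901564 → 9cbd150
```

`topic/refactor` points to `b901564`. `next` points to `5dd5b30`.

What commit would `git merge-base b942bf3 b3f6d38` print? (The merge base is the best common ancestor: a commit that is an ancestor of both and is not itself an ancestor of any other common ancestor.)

b901564

Ancestors of b942bf3: {5dd5b30, 9cbd150, b901564, b942bf3}.
Ancestors of b3f6d38: {9cbd150, b3f6d38, b901564}.
Common ancestors: {9cbd150, b901564}.
Among these, b901564 is not an ancestor of any other common ancestor — it is the merge base.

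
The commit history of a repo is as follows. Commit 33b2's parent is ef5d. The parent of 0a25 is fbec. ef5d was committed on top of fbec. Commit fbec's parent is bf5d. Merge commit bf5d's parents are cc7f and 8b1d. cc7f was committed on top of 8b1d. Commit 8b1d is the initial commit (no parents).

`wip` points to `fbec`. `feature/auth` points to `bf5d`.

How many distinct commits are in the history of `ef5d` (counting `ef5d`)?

5

Walking parent pointers from ef5d: reachable set = {8b1d, bf5d, cc7f, ef5d, fbec}.
That is 5 commits.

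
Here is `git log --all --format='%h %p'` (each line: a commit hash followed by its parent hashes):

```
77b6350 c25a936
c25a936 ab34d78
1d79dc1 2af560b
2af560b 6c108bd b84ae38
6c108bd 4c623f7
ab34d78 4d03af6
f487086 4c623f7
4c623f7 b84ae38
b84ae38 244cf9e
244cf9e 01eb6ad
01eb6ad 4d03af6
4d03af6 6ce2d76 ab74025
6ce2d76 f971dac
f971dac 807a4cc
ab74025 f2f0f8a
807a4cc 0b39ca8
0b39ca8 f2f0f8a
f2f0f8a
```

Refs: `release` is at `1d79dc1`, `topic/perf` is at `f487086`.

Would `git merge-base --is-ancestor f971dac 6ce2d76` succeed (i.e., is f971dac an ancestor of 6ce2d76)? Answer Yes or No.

Ancestors of 6ce2d76 (commits reachable by following parents): {0b39ca8, 6ce2d76, 807a4cc, f2f0f8a, f971dac}.
f971dac is in that set, so it is an ancestor of 6ce2d76.

Yes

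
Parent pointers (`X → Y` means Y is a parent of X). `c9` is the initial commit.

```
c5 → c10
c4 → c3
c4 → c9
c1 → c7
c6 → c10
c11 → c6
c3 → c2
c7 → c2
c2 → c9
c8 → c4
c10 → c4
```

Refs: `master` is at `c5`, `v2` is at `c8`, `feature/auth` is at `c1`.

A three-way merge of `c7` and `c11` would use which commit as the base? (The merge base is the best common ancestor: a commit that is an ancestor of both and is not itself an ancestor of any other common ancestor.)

Ancestors of c7: {c2, c7, c9}.
Ancestors of c11: {c10, c11, c2, c3, c4, c6, c9}.
Common ancestors: {c2, c9}.
Among these, c2 is not an ancestor of any other common ancestor — it is the merge base.

c2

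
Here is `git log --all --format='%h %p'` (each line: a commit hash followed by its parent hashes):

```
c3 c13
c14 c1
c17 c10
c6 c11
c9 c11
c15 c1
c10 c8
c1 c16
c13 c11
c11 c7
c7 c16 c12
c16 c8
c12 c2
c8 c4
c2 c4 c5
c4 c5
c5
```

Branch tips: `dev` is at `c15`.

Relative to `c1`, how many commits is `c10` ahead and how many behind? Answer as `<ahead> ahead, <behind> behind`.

Reachable from c10: {c10, c4, c5, c8}.
Reachable from c1: {c1, c16, c4, c5, c8}.
Only in c10's history (ahead): {c10} — 1.
Only in c1's history (behind): {c1, c16} — 2.

1 ahead, 2 behind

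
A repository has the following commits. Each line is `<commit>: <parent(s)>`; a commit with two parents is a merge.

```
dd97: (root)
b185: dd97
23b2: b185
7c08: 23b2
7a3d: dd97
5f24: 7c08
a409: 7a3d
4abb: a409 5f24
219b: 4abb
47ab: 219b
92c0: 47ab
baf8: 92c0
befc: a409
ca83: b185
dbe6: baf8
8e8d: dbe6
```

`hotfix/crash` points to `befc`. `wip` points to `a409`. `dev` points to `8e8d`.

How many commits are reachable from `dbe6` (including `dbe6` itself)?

Walking parent pointers from dbe6: reachable set = {219b, 23b2, 47ab, 4abb, 5f24, 7a3d, 7c08, 92c0, a409, b185, baf8, dbe6, dd97}.
That is 13 commits.

13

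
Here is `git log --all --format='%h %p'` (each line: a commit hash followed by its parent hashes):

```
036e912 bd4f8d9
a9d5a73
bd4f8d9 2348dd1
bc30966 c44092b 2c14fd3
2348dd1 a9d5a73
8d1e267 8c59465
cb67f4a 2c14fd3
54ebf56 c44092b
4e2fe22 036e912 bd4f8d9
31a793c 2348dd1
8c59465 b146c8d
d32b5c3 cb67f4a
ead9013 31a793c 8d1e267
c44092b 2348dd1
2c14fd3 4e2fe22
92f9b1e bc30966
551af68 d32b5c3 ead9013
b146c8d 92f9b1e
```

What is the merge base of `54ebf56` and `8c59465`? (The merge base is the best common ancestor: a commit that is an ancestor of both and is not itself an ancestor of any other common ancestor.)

Ancestors of 54ebf56: {2348dd1, 54ebf56, a9d5a73, c44092b}.
Ancestors of 8c59465: {036e912, 2348dd1, 2c14fd3, 4e2fe22, 8c59465, 92f9b1e, a9d5a73, b146c8d, bc30966, bd4f8d9, c44092b}.
Common ancestors: {2348dd1, a9d5a73, c44092b}.
Among these, c44092b is not an ancestor of any other common ancestor — it is the merge base.

c44092b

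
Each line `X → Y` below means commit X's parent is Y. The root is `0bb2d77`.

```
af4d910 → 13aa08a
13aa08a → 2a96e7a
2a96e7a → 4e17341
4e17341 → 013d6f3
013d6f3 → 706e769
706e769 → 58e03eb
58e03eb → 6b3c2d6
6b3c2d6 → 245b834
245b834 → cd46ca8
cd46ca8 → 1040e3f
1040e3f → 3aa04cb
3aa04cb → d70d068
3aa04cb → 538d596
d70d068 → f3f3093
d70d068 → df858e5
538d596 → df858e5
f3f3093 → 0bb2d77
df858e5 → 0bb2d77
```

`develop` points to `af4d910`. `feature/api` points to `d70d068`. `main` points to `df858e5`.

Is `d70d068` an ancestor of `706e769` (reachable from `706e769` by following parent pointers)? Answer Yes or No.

Ancestors of 706e769 (commits reachable by following parents): {0bb2d77, 1040e3f, 245b834, 3aa04cb, 538d596, 58e03eb, 6b3c2d6, 706e769, cd46ca8, d70d068, df858e5, f3f3093}.
d70d068 is in that set, so it is an ancestor of 706e769.

Yes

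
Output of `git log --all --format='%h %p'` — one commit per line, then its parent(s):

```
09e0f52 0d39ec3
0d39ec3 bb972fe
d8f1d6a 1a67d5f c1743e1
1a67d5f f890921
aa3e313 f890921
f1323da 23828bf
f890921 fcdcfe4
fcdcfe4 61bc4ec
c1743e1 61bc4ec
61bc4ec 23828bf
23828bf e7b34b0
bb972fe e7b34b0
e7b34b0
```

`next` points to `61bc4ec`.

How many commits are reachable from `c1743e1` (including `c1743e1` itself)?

4

Walking parent pointers from c1743e1: reachable set = {23828bf, 61bc4ec, c1743e1, e7b34b0}.
That is 4 commits.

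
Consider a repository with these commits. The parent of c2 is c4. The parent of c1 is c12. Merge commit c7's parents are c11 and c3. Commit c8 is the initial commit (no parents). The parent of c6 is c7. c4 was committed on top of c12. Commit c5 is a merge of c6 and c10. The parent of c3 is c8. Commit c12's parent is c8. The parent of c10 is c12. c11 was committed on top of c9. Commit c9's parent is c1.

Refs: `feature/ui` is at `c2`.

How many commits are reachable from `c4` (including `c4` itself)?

Walking parent pointers from c4: reachable set = {c12, c4, c8}.
That is 3 commits.

3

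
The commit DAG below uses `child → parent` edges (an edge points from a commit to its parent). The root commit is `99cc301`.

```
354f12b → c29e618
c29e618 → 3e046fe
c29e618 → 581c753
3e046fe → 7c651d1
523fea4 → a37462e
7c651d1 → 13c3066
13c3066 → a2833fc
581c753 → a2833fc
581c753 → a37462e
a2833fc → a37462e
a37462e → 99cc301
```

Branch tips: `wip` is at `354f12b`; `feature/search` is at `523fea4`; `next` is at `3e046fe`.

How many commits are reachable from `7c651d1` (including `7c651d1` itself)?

Walking parent pointers from 7c651d1: reachable set = {13c3066, 7c651d1, 99cc301, a2833fc, a37462e}.
That is 5 commits.

5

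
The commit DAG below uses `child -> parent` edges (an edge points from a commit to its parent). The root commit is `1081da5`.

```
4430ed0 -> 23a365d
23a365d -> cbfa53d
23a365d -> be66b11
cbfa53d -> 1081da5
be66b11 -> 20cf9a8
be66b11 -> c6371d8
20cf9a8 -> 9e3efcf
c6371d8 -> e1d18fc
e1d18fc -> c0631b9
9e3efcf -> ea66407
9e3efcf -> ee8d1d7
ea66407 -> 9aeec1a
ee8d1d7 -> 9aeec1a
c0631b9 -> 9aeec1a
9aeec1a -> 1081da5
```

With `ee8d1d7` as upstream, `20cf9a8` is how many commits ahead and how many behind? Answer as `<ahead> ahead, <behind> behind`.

Reachable from 20cf9a8: {1081da5, 20cf9a8, 9aeec1a, 9e3efcf, ea66407, ee8d1d7}.
Reachable from ee8d1d7: {1081da5, 9aeec1a, ee8d1d7}.
Only in 20cf9a8's history (ahead): {20cf9a8, 9e3efcf, ea66407} — 3.
Only in ee8d1d7's history (behind): {} — 0.

3 ahead, 0 behind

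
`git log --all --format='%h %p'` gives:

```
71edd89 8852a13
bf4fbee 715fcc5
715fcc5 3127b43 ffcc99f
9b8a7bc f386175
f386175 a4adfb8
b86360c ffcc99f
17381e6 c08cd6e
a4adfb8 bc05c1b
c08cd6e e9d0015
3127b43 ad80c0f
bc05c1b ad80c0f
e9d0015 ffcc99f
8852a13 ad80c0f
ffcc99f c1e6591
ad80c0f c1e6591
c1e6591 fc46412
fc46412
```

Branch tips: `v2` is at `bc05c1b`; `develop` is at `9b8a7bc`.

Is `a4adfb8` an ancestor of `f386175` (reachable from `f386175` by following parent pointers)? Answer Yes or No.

Yes

Ancestors of f386175 (commits reachable by following parents): {a4adfb8, ad80c0f, bc05c1b, c1e6591, f386175, fc46412}.
a4adfb8 is in that set, so it is an ancestor of f386175.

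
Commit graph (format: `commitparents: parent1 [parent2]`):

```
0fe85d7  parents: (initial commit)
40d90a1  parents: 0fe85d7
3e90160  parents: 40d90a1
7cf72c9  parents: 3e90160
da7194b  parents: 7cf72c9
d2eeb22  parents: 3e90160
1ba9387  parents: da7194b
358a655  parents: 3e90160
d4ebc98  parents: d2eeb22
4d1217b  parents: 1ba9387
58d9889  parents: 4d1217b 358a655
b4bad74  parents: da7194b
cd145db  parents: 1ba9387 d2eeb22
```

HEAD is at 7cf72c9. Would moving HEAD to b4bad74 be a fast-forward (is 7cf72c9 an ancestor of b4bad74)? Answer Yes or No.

Yes

A fast-forward from 7cf72c9 to b4bad74 is possible iff 7cf72c9 is an ancestor of b4bad74.
Ancestors of b4bad74: {0fe85d7, 3e90160, 40d90a1, 7cf72c9, b4bad74, da7194b}.
7cf72c9 is among them, so fast-forward is possible.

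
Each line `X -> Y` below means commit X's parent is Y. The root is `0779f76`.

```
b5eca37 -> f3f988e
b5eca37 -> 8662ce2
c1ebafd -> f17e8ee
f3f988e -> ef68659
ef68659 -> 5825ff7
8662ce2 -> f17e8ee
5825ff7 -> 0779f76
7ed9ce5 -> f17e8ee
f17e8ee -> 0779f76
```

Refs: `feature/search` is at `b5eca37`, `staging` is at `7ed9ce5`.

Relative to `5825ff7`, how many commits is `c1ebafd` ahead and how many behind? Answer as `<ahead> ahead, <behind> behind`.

Reachable from c1ebafd: {0779f76, c1ebafd, f17e8ee}.
Reachable from 5825ff7: {0779f76, 5825ff7}.
Only in c1ebafd's history (ahead): {c1ebafd, f17e8ee} — 2.
Only in 5825ff7's history (behind): {5825ff7} — 1.

2 ahead, 1 behind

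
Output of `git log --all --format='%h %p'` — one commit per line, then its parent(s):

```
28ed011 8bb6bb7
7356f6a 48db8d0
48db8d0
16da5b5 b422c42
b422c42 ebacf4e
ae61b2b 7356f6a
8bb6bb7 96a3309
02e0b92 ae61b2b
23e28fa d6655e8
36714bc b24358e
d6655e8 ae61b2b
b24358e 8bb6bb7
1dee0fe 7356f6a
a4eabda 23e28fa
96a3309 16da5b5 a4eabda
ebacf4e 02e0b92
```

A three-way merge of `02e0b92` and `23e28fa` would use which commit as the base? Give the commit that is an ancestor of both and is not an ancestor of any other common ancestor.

Ancestors of 02e0b92: {02e0b92, 48db8d0, 7356f6a, ae61b2b}.
Ancestors of 23e28fa: {23e28fa, 48db8d0, 7356f6a, ae61b2b, d6655e8}.
Common ancestors: {48db8d0, 7356f6a, ae61b2b}.
Among these, ae61b2b is not an ancestor of any other common ancestor — it is the merge base.

ae61b2b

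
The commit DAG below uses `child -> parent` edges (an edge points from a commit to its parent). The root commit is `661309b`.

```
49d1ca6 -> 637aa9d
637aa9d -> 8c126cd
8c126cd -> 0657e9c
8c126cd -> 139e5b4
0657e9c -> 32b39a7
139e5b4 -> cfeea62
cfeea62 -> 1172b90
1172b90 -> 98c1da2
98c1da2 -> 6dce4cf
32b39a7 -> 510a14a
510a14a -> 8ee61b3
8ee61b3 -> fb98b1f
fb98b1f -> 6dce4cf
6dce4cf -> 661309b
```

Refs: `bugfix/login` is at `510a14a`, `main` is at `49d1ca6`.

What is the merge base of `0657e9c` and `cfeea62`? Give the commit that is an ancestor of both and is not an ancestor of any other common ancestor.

6dce4cf

Ancestors of 0657e9c: {0657e9c, 32b39a7, 510a14a, 661309b, 6dce4cf, 8ee61b3, fb98b1f}.
Ancestors of cfeea62: {1172b90, 661309b, 6dce4cf, 98c1da2, cfeea62}.
Common ancestors: {661309b, 6dce4cf}.
Among these, 6dce4cf is not an ancestor of any other common ancestor — it is the merge base.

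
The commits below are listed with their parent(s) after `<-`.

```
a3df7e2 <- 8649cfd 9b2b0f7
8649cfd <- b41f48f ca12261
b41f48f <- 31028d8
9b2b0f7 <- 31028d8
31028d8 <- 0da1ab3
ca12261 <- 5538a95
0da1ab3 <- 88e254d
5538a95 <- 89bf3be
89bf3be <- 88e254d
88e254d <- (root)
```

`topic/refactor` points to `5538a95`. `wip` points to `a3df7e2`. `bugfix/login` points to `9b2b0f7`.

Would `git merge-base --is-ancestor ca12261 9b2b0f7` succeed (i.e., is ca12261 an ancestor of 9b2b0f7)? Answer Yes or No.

No

Ancestors of 9b2b0f7: {0da1ab3, 31028d8, 88e254d, 9b2b0f7}.
ca12261 is not in that set, so it is not an ancestor of 9b2b0f7.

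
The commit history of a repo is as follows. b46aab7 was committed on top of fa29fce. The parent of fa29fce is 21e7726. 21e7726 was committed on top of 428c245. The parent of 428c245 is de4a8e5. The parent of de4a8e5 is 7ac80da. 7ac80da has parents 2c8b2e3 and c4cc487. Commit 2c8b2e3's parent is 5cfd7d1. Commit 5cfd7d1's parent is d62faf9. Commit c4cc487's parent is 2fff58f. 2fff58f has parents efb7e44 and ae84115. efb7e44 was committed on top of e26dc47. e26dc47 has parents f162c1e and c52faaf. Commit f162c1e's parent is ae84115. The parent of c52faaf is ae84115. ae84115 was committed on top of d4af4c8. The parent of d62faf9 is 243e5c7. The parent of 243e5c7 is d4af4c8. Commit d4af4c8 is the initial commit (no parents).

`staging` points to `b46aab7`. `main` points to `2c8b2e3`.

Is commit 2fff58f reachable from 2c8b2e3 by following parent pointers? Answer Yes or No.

Ancestors of 2c8b2e3: {243e5c7, 2c8b2e3, 5cfd7d1, d4af4c8, d62faf9}.
2fff58f is not in that set, so it is not an ancestor of 2c8b2e3.

No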